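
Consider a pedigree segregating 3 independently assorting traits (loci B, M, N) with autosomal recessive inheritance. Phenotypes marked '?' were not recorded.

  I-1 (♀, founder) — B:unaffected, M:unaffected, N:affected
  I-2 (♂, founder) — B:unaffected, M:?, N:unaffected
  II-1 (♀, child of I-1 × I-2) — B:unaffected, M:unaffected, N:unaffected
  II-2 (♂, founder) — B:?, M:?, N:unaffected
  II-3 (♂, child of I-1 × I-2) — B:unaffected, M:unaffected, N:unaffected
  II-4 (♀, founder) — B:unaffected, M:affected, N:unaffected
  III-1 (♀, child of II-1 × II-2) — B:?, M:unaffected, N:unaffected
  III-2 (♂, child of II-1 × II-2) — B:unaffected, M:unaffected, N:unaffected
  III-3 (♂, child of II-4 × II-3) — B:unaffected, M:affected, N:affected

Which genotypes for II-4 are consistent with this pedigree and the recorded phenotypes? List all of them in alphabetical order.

B/I-1 un ·: BB|Bb
B/I-2 un ·: BB|Bb
B/II-1 un I-1×I-2: BB|Bb
B/II-2 ? ·: BB|Bb|bb
B/II-3 un I-1×I-2: BB|Bb
B/II-4 un ·: BB|Bb
B/III-1 ? II-1×II-2: BB|Bb|bb
B/III-2 un II-1×II-2: BB|Bb
B/III-3 un II-4×II-3: BB|Bb
⇒ B over [I-1,I-2,II-1,II-2,II-3,II-4,III-1,III-2,III-3]: 396 consistent
M/I-1 un ·: MM|Mm
M/I-2 ? ·: MM|Mm|mm
M/II-1 un I-1×I-2: MM|Mm
M/II-2 ? ·: MM|Mm|mm
M/II-3 un I-1×I-2: Mm
M/II-4 aff ·: mm
M/III-1 un II-1×II-2: MM|Mm
M/III-2 un II-1×II-2: MM|Mm
M/III-3 aff II-4×II-3: mm
⇒ M over [I-1,I-2,II-1,II-2,II-3,II-4,III-1,III-2,III-3]: 63 consistent
N/I-1 aff ·: nn
N/I-2 un ·: NN|Nn
N/II-1 un I-1×I-2: Nn
N/II-2 un ·: NN|Nn
N/II-3 un I-1×I-2: Nn
N/II-4 un ·: Nn
N/III-1 un II-1×II-2: NN|Nn
N/III-2 un II-1×II-2: NN|Nn
N/III-3 aff II-4×II-3: nn
⇒ N over [I-1,I-2,II-1,II-2,II-3,II-4,III-1,III-2,III-3]: 16 consistent

II-4 ∈ {BB mm Nn, Bb mm Nn}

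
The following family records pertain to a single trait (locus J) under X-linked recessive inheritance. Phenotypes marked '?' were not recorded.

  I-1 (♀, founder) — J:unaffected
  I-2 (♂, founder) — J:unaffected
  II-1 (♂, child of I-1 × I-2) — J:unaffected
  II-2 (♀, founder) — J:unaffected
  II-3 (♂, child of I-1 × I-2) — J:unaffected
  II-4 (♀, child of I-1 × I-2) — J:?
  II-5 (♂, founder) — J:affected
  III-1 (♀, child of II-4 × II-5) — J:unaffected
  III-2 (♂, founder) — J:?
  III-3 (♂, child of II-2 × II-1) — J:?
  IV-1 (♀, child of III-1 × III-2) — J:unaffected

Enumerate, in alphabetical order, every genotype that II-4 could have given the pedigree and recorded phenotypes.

II-4 ∈ {X^JX^J, X^JX^j}

J/I-1 un ·: X^JX^J|X^JX^j
J/I-2 un ·: X^JY
J/II-1 un I-1×I-2: X^JY
J/II-2 un ·: X^JX^J|X^JX^j
J/II-3 un I-1×I-2: X^JY
J/II-4 ? I-1×I-2: X^JX^J|X^JX^j
J/II-5 aff ·: X^jY
J/III-1 un II-4×II-5: X^JX^j
J/III-2 ? ·: X^JY|X^jY
J/III-3 ? II-2×II-1: X^JY|X^jY
J/IV-1 un III-1×III-2: X^JX^J|X^JX^j
⇒ J over [I-1,I-2,II-1,II-2,II-3,II-4,II-5,III-1,III-2,III-3,IV-1]: 27 consistent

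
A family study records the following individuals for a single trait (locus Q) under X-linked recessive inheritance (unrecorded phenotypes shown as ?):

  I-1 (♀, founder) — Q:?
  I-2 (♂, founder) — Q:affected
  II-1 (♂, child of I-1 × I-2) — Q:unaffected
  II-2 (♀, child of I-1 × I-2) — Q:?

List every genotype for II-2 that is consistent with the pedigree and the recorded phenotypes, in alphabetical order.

Q/I-1 ? ·: X^QX^Q|X^QX^q
Q/I-2 aff ·: X^qY
Q/II-1 un I-1×I-2: X^QY
Q/II-2 ? I-1×I-2: X^QX^q|X^qX^q
⇒ Q over [I-1,I-2,II-1,II-2]: 3 consistent

II-2 ∈ {X^QX^q, X^qX^q}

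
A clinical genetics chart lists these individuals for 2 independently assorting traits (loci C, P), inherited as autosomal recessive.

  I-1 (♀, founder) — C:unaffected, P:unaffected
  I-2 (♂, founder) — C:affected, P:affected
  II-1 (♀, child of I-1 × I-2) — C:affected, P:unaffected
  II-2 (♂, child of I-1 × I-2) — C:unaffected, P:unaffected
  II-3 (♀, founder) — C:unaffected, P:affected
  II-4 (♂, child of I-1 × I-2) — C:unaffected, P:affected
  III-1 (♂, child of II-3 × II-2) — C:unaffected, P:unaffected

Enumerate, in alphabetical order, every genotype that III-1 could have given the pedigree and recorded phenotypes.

C/I-1 un ·: Cc
C/I-2 aff ·: cc
C/II-1 aff I-1×I-2: cc
C/II-2 un I-1×I-2: Cc
C/II-3 un ·: CC|Cc
C/II-4 un I-1×I-2: Cc
C/III-1 un II-3×II-2: CC|Cc
⇒ C over [I-1,I-2,II-1,II-2,II-3,II-4,III-1]: 4 consistent
P/I-1 un ·: Pp
P/I-2 aff ·: pp
P/II-1 un I-1×I-2: Pp
P/II-2 un I-1×I-2: Pp
P/II-3 aff ·: pp
P/II-4 aff I-1×I-2: pp
P/III-1 un II-3×II-2: Pp
⇒ P over [I-1,I-2,II-1,II-2,II-3,II-4,III-1]: 1 consistent

III-1 ∈ {CC Pp, Cc Pp}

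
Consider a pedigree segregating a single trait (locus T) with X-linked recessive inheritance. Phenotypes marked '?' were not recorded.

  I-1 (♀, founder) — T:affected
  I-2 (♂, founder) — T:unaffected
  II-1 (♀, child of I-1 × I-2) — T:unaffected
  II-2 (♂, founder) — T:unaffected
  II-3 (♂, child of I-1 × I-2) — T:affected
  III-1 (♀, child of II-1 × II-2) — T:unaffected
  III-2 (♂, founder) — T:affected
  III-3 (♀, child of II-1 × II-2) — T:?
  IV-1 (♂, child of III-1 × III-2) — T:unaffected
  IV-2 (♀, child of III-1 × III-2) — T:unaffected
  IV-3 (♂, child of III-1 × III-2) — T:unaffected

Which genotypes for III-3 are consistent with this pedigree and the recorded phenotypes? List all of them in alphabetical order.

III-3 ∈ {X^TX^T, X^TX^t}

T/I-1 aff ·: X^tX^t
T/I-2 un ·: X^TY
T/II-1 un I-1×I-2: X^TX^t
T/II-2 un ·: X^TY
T/II-3 aff I-1×I-2: X^tY
T/III-1 un II-1×II-2: X^TX^T|X^TX^t
T/III-2 aff ·: X^tY
T/III-3 ? II-1×II-2: X^TX^T|X^TX^t
T/IV-1 un III-1×III-2: X^TY
T/IV-2 un III-1×III-2: X^TX^t
T/IV-3 un III-1×III-2: X^TY
⇒ T over [I-1,I-2,II-1,II-2,II-3,III-1,III-2,III-3,IV-1,IV-2,IV-3]: 4 consistent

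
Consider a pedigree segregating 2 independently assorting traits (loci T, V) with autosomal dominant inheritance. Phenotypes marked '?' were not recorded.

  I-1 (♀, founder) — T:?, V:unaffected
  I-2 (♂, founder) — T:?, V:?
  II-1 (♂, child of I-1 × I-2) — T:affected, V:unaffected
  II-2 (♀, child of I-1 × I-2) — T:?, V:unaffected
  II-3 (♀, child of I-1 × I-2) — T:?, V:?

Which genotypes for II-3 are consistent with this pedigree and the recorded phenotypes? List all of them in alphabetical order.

II-3 ∈ {TT Vv, TT vv, Tt Vv, Tt vv, tt Vv, tt vv}

T/I-1 ? ·: tt|Tt|TT
T/I-2 ? ·: tt|Tt|TT
T/II-1 aff I-1×I-2: Tt|TT
T/II-2 ? I-1×I-2: tt|Tt|TT
T/II-3 ? I-1×I-2: tt|Tt|TT
⇒ T over [I-1,I-2,II-1,II-2,II-3]: 45 consistent
V/I-1 un ·: vv
V/I-2 ? ·: vv|Vv
V/II-1 un I-1×I-2: vv
V/II-2 un I-1×I-2: vv
V/II-3 ? I-1×I-2: vv|Vv
⇒ V over [I-1,I-2,II-1,II-2,II-3]: 3 consistent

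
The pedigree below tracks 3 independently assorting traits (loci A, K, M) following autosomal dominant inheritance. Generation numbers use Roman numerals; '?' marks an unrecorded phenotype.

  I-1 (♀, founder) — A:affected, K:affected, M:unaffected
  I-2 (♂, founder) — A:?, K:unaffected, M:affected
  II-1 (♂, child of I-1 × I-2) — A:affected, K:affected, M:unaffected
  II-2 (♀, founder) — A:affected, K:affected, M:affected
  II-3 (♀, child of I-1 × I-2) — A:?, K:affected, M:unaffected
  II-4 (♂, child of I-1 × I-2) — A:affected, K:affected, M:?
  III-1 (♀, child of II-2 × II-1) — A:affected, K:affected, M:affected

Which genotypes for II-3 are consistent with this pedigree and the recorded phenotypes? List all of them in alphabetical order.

II-3 ∈ {AA Kk mm, Aa Kk mm, aa Kk mm}

A/I-1 aff ·: Aa|AA
A/I-2 ? ·: aa|Aa|AA
A/II-1 aff I-1×I-2: Aa|AA
A/II-2 aff ·: Aa|AA
A/II-3 ? I-1×I-2: aa|Aa|AA
A/II-4 aff I-1×I-2: Aa|AA
A/III-1 aff II-2×II-1: Aa|AA
⇒ A over [I-1,I-2,II-1,II-2,II-3,II-4,III-1]: 113 consistent
K/I-1 aff ·: Kk|KK
K/I-2 un ·: kk
K/II-1 aff I-1×I-2: Kk
K/II-2 aff ·: Kk|KK
K/II-3 aff I-1×I-2: Kk
K/II-4 aff I-1×I-2: Kk
K/III-1 aff II-2×II-1: Kk|KK
⇒ K over [I-1,I-2,II-1,II-2,II-3,II-4,III-1]: 8 consistent
M/I-1 un ·: mm
M/I-2 aff ·: Mm
M/II-1 un I-1×I-2: mm
M/II-2 aff ·: Mm|MM
M/II-3 un I-1×I-2: mm
M/II-4 ? I-1×I-2: mm|Mm
M/III-1 aff II-2×II-1: Mm
⇒ M over [I-1,I-2,II-1,II-2,II-3,II-4,III-1]: 4 consistent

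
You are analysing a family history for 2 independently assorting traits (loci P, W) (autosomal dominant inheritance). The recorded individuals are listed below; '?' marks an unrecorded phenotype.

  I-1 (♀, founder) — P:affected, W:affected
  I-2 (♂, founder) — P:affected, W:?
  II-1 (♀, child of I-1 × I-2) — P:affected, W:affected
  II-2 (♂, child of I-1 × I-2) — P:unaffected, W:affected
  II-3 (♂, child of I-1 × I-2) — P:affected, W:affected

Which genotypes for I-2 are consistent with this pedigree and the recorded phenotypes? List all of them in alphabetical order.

P/I-1 aff ·: Pp
P/I-2 aff ·: Pp
P/II-1 aff I-1×I-2: Pp|PP
P/II-2 un I-1×I-2: pp
P/II-3 aff I-1×I-2: Pp|PP
⇒ P over [I-1,I-2,II-1,II-2,II-3]: 4 consistent
W/I-1 aff ·: Ww|WW
W/I-2 ? ·: ww|Ww|WW
W/II-1 aff I-1×I-2: Ww|WW
W/II-2 aff I-1×I-2: Ww|WW
W/II-3 aff I-1×I-2: Ww|WW
⇒ W over [I-1,I-2,II-1,II-2,II-3]: 27 consistent

I-2 ∈ {Pp WW, Pp Ww, Pp ww}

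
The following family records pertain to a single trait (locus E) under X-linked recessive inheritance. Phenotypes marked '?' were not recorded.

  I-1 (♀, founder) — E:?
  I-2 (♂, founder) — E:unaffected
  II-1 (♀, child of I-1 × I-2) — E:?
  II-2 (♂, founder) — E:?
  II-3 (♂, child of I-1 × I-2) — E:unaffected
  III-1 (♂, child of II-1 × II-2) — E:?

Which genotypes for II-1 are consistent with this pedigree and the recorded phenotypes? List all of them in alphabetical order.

II-1 ∈ {X^EX^E, X^EX^e}

E/I-1 ? ·: X^EX^E|X^EX^e
E/I-2 un ·: X^EY
E/II-1 ? I-1×I-2: X^EX^E|X^EX^e
E/II-2 ? ·: X^EY|X^eY
E/II-3 un I-1×I-2: X^EY
E/III-1 ? II-1×II-2: X^EY|X^eY
⇒ E over [I-1,I-2,II-1,II-2,II-3,III-1]: 8 consistent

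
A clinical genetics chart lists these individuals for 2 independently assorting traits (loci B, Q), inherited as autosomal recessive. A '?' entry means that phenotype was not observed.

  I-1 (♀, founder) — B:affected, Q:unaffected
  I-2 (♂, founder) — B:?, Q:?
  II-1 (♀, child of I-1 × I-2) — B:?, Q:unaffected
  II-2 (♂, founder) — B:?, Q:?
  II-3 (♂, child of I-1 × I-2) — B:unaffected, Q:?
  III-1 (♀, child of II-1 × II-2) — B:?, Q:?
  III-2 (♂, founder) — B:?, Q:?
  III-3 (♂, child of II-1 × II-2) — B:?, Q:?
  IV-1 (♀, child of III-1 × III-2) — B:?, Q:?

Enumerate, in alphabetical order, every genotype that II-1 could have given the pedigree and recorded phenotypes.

II-1 ∈ {Bb QQ, Bb Qq, bb QQ, bb Qq}

B/I-1 aff ·: bb
B/I-2 ? ·: BB|Bb
B/II-1 ? I-1×I-2: Bb|bb
B/II-2 ? ·: BB|Bb|bb
B/II-3 un I-1×I-2: Bb
B/III-1 ? II-1×II-2: BB|Bb|bb
B/III-2 ? ·: BB|Bb|bb
B/III-3 ? II-1×II-2: BB|Bb|bb
B/IV-1 ? III-1×III-2: BB|Bb|bb
⇒ B over [I-1,I-2,II-1,II-2,II-3,III-1,III-2,III-3,IV-1]: 211 consistent
Q/I-1 un ·: QQ|Qq
Q/I-2 ? ·: QQ|Qq|qq
Q/II-1 un I-1×I-2: QQ|Qq
Q/II-2 ? ·: QQ|Qq|qq
Q/II-3 ? I-1×I-2: QQ|Qq|qq
Q/III-1 ? II-1×II-2: QQ|Qq|qq
Q/III-2 ? ·: QQ|Qq|qq
Q/III-3 ? II-1×II-2: QQ|Qq|qq
Q/IV-1 ? III-1×III-2: QQ|Qq|qq
⇒ Q over [I-1,I-2,II-1,II-2,II-3,III-1,III-2,III-3,IV-1]: 1154 consistent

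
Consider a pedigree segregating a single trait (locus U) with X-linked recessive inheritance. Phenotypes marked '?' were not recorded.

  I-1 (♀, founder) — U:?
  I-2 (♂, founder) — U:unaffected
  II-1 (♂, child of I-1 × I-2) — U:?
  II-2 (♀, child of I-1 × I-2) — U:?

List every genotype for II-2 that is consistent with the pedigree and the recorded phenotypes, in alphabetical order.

U/I-1 ? ·: X^UX^U|X^UX^u|X^uX^u
U/I-2 un ·: X^UY
U/II-1 ? I-1×I-2: X^UY|X^uY
U/II-2 ? I-1×I-2: X^UX^U|X^UX^u
⇒ U over [I-1,I-2,II-1,II-2]: 6 consistent

II-2 ∈ {X^UX^U, X^UX^u}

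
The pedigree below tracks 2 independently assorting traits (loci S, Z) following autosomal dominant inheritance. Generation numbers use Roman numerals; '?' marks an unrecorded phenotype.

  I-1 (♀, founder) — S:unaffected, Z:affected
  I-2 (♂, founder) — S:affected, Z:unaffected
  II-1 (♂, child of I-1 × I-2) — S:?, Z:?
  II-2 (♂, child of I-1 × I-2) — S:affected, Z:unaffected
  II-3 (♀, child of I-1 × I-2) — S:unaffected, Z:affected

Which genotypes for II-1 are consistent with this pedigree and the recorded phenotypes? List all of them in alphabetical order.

S/I-1 un ·: ss
S/I-2 aff ·: Ss
S/II-1 ? I-1×I-2: ss|Ss
S/II-2 aff I-1×I-2: Ss
S/II-3 un I-1×I-2: ss
⇒ S over [I-1,I-2,II-1,II-2,II-3]: 2 consistent
Z/I-1 aff ·: Zz
Z/I-2 un ·: zz
Z/II-1 ? I-1×I-2: zz|Zz
Z/II-2 un I-1×I-2: zz
Z/II-3 aff I-1×I-2: Zz
⇒ Z over [I-1,I-2,II-1,II-2,II-3]: 2 consistent

II-1 ∈ {Ss Zz, Ss zz, ss Zz, ss zz}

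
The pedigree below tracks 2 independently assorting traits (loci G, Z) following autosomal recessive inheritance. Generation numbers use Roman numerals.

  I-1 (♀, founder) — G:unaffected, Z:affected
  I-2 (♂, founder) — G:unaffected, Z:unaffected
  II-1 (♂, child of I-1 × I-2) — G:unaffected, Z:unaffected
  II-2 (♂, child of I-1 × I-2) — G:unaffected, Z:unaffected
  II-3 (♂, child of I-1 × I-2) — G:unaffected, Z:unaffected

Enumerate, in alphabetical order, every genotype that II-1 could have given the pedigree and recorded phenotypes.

II-1 ∈ {GG Zz, Gg Zz}

G/I-1 un ·: GG|Gg
G/I-2 un ·: GG|Gg
G/II-1 un I-1×I-2: GG|Gg
G/II-2 un I-1×I-2: GG|Gg
G/II-3 un I-1×I-2: GG|Gg
⇒ G over [I-1,I-2,II-1,II-2,II-3]: 25 consistent
Z/I-1 aff ·: zz
Z/I-2 un ·: ZZ|Zz
Z/II-1 un I-1×I-2: Zz
Z/II-2 un I-1×I-2: Zz
Z/II-3 un I-1×I-2: Zz
⇒ Z over [I-1,I-2,II-1,II-2,II-3]: 2 consistent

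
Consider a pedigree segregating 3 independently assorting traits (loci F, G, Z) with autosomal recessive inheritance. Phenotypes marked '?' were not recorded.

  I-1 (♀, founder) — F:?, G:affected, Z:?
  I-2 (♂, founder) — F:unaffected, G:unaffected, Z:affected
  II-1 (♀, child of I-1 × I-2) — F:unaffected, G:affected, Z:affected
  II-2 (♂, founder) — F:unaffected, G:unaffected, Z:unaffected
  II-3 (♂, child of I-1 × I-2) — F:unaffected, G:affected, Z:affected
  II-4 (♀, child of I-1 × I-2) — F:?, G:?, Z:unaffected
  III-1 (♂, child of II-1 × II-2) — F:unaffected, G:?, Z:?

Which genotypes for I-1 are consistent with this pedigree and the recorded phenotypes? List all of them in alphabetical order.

I-1 ∈ {FF gg Zz, Ff gg Zz, ff gg Zz}

F/I-1 ? ·: FF|Ff|ff
F/I-2 un ·: FF|Ff
F/II-1 un I-1×I-2: FF|Ff
F/II-2 un ·: FF|Ff
F/II-3 un I-1×I-2: FF|Ff
F/II-4 ? I-1×I-2: FF|Ff|ff
F/III-1 un II-1×II-2: FF|Ff
⇒ F over [I-1,I-2,II-1,II-2,II-3,II-4,III-1]: 113 consistent
G/I-1 aff ·: gg
G/I-2 un ·: Gg
G/II-1 aff I-1×I-2: gg
G/II-2 un ·: GG|Gg
G/II-3 aff I-1×I-2: gg
G/II-4 ? I-1×I-2: Gg|gg
G/III-1 ? II-1×II-2: Gg|gg
⇒ G over [I-1,I-2,II-1,II-2,II-3,II-4,III-1]: 6 consistent
Z/I-1 ? ·: Zz
Z/I-2 aff ·: zz
Z/II-1 aff I-1×I-2: zz
Z/II-2 un ·: ZZ|Zz
Z/II-3 aff I-1×I-2: zz
Z/II-4 un I-1×I-2: Zz
Z/III-1 ? II-1×II-2: Zz|zz
⇒ Z over [I-1,I-2,II-1,II-2,II-3,II-4,III-1]: 3 consistent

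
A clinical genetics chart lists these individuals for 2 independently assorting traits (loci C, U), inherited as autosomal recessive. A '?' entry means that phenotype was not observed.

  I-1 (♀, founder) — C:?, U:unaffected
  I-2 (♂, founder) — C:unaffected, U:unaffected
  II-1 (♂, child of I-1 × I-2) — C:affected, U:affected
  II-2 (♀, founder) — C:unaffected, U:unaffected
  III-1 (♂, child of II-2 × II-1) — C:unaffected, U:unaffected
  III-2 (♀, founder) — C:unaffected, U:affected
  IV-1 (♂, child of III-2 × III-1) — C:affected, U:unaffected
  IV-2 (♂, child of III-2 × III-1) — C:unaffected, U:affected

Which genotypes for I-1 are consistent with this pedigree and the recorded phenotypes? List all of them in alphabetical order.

C/I-1 ? ·: Cc|cc
C/I-2 un ·: Cc
C/II-1 aff I-1×I-2: cc
C/II-2 un ·: CC|Cc
C/III-1 un II-2×II-1: Cc
C/III-2 un ·: Cc
C/IV-1 aff III-2×III-1: cc
C/IV-2 un III-2×III-1: CC|Cc
⇒ C over [I-1,I-2,II-1,II-2,III-1,III-2,IV-1,IV-2]: 8 consistent
U/I-1 un ·: Uu
U/I-2 un ·: Uu
U/II-1 aff I-1×I-2: uu
U/II-2 un ·: UU|Uu
U/III-1 un II-2×II-1: Uu
U/III-2 aff ·: uu
U/IV-1 un III-2×III-1: Uu
U/IV-2 aff III-2×III-1: uu
⇒ U over [I-1,I-2,II-1,II-2,III-1,III-2,IV-1,IV-2]: 2 consistent

I-1 ∈ {Cc Uu, cc Uu}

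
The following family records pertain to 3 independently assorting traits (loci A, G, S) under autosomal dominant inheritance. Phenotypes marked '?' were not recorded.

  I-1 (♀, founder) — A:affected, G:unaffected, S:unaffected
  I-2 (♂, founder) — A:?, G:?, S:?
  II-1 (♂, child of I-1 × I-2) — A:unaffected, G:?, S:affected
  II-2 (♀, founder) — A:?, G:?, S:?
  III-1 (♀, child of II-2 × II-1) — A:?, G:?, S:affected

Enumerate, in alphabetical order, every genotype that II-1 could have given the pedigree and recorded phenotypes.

II-1 ∈ {aa Gg Ss, aa gg Ss}

A/I-1 aff ·: Aa
A/I-2 ? ·: aa|Aa
A/II-1 un I-1×I-2: aa
A/II-2 ? ·: aa|Aa|AA
A/III-1 ? II-2×II-1: aa|Aa
⇒ A over [I-1,I-2,II-1,II-2,III-1]: 8 consistent
G/I-1 un ·: gg
G/I-2 ? ·: gg|Gg|GG
G/II-1 ? I-1×I-2: gg|Gg
G/II-2 ? ·: gg|Gg|GG
G/III-1 ? II-2×II-1: gg|Gg|GG
⇒ G over [I-1,I-2,II-1,II-2,III-1]: 22 consistent
S/I-1 un ·: ss
S/I-2 ? ·: Ss|SS
S/II-1 aff I-1×I-2: Ss
S/II-2 ? ·: ss|Ss|SS
S/III-1 aff II-2×II-1: Ss|SS
⇒ S over [I-1,I-2,II-1,II-2,III-1]: 10 consistent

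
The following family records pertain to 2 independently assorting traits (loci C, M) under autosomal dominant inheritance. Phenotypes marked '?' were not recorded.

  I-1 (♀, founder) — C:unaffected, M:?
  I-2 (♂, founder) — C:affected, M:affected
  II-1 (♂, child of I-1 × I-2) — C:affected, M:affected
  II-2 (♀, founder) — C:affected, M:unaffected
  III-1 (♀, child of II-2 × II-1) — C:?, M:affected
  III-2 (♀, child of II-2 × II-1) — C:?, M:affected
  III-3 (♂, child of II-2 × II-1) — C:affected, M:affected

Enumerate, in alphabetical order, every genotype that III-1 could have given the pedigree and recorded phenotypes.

C/I-1 un ·: cc
C/I-2 aff ·: Cc|CC
C/II-1 aff I-1×I-2: Cc
C/II-2 aff ·: Cc|CC
C/III-1 ? II-2×II-1: cc|Cc|CC
C/III-2 ? II-2×II-1: cc|Cc|CC
C/III-3 aff II-2×II-1: Cc|CC
⇒ C over [I-1,I-2,II-1,II-2,III-1,III-2,III-3]: 52 consistent
M/I-1 ? ·: mm|Mm|MM
M/I-2 aff ·: Mm|MM
M/II-1 aff I-1×I-2: Mm|MM
M/II-2 un ·: mm
M/III-1 aff II-2×II-1: Mm
M/III-2 aff II-2×II-1: Mm
M/III-3 aff II-2×II-1: Mm
⇒ M over [I-1,I-2,II-1,II-2,III-1,III-2,III-3]: 9 consistent

III-1 ∈ {CC Mm, Cc Mm, cc Mm}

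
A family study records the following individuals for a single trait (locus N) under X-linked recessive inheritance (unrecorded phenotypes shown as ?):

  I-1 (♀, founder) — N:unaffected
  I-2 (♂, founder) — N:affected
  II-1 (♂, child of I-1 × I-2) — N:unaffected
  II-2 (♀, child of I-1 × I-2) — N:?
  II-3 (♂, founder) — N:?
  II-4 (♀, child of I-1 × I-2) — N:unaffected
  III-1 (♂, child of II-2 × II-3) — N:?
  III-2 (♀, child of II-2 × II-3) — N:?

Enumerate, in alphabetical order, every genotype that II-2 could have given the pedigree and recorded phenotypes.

II-2 ∈ {X^NX^n, X^nX^n}

N/I-1 un ·: X^NX^N|X^NX^n
N/I-2 aff ·: X^nY
N/II-1 un I-1×I-2: X^NY
N/II-2 ? I-1×I-2: X^NX^n|X^nX^n
N/II-3 ? ·: X^NY|X^nY
N/II-4 un I-1×I-2: X^NX^n
N/III-1 ? II-2×II-3: X^NY|X^nY
N/III-2 ? II-2×II-3: X^NX^N|X^NX^n|X^nX^n
⇒ N over [I-1,I-2,II-1,II-2,II-3,II-4,III-1,III-2]: 18 consistent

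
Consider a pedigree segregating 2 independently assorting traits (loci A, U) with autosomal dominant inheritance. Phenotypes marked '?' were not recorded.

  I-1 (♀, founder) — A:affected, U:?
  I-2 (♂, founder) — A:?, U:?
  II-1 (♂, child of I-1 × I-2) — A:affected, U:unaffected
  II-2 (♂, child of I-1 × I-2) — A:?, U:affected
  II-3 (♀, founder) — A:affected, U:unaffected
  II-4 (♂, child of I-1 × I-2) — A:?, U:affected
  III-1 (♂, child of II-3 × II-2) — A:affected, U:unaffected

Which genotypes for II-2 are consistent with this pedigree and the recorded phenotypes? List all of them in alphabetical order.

A/I-1 aff ·: Aa|AA
A/I-2 ? ·: aa|Aa|AA
A/II-1 aff I-1×I-2: Aa|AA
A/II-2 ? I-1×I-2: aa|Aa|AA
A/II-3 aff ·: Aa|AA
A/II-4 ? I-1×I-2: aa|Aa|AA
A/III-1 aff II-3×II-2: Aa|AA
⇒ A over [I-1,I-2,II-1,II-2,II-3,II-4,III-1]: 129 consistent
U/I-1 ? ·: uu|Uu
U/I-2 ? ·: uu|Uu
U/II-1 un I-1×I-2: uu
U/II-2 aff I-1×I-2: Uu
U/II-3 un ·: uu
U/II-4 aff I-1×I-2: Uu|UU
U/III-1 un II-3×II-2: uu
⇒ U over [I-1,I-2,II-1,II-2,II-3,II-4,III-1]: 4 consistent

II-2 ∈ {AA Uu, Aa Uu, aa Uu}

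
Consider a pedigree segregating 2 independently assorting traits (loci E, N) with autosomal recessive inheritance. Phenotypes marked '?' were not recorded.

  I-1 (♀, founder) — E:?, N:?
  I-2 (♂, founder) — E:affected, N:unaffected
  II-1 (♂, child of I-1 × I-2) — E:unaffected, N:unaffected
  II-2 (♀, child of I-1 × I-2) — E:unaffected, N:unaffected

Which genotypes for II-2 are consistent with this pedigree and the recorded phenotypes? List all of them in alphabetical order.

E/I-1 ? ·: EE|Ee
E/I-2 aff ·: ee
E/II-1 un I-1×I-2: Ee
E/II-2 un I-1×I-2: Ee
⇒ E over [I-1,I-2,II-1,II-2]: 2 consistent
N/I-1 ? ·: NN|Nn|nn
N/I-2 un ·: NN|Nn
N/II-1 un I-1×I-2: NN|Nn
N/II-2 un I-1×I-2: NN|Nn
⇒ N over [I-1,I-2,II-1,II-2]: 15 consistent

II-2 ∈ {Ee NN, Ee Nn}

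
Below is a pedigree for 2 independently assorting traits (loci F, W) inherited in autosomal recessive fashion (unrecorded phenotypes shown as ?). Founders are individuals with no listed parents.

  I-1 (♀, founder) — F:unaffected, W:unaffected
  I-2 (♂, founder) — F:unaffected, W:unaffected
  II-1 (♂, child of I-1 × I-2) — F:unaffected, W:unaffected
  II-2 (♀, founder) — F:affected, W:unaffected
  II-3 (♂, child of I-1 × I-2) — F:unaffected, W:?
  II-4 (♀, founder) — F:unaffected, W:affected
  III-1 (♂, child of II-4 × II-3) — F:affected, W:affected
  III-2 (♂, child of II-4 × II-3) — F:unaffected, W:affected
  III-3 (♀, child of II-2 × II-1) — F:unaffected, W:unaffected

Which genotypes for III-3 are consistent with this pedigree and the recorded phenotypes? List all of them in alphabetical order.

F/I-1 un ·: FF|Ff
F/I-2 un ·: FF|Ff
F/II-1 un I-1×I-2: FF|Ff
F/II-2 aff ·: ff
F/II-3 un I-1×I-2: Ff
F/II-4 un ·: Ff
F/III-1 aff II-4×II-3: ff
F/III-2 un II-4×II-3: FF|Ff
F/III-3 un II-2×II-1: Ff
⇒ F over [I-1,I-2,II-1,II-2,II-3,II-4,III-1,III-2,III-3]: 12 consistent
W/I-1 un ·: WW|Ww
W/I-2 un ·: WW|Ww
W/II-1 un I-1×I-2: WW|Ww
W/II-2 un ·: WW|Ww
W/II-3 ? I-1×I-2: Ww|ww
W/II-4 aff ·: ww
W/III-1 aff II-4×II-3: ww
W/III-2 aff II-4×II-3: ww
W/III-3 un II-2×II-1: WW|Ww
⇒ W over [I-1,I-2,II-1,II-2,II-3,II-4,III-1,III-2,III-3]: 28 consistent

III-3 ∈ {Ff WW, Ff Ww}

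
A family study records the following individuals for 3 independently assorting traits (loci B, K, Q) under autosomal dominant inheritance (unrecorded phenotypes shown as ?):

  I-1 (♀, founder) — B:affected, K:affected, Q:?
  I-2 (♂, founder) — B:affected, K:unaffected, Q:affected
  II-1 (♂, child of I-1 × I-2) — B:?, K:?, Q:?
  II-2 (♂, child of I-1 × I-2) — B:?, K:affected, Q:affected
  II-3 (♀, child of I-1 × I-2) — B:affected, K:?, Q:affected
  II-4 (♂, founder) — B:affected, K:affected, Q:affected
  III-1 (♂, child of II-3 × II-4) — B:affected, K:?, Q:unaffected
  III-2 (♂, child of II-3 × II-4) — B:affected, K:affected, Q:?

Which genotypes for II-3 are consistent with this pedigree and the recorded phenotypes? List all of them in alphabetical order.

II-3 ∈ {BB Kk Qq, BB kk Qq, Bb Kk Qq, Bb kk Qq}

B/I-1 aff ·: Bb|BB
B/I-2 aff ·: Bb|BB
B/II-1 ? I-1×I-2: bb|Bb|BB
B/II-2 ? I-1×I-2: bb|Bb|BB
B/II-3 aff I-1×I-2: Bb|BB
B/II-4 aff ·: Bb|BB
B/III-1 aff II-3×II-4: Bb|BB
B/III-2 aff II-3×II-4: Bb|BB
⇒ B over [I-1,I-2,II-1,II-2,II-3,II-4,III-1,III-2]: 226 consistent
K/I-1 aff ·: Kk|KK
K/I-2 un ·: kk
K/II-1 ? I-1×I-2: kk|Kk
K/II-2 aff I-1×I-2: Kk
K/II-3 ? I-1×I-2: kk|Kk
K/II-4 aff ·: Kk|KK
K/III-1 ? II-3×II-4: kk|Kk|KK
K/III-2 aff II-3×II-4: Kk|KK
⇒ K over [I-1,I-2,II-1,II-2,II-3,II-4,III-1,III-2]: 36 consistent
Q/I-1 ? ·: qq|Qq|QQ
Q/I-2 aff ·: Qq|QQ
Q/II-1 ? I-1×I-2: qq|Qq|QQ
Q/II-2 aff I-1×I-2: Qq|QQ
Q/II-3 aff I-1×I-2: Qq
Q/II-4 aff ·: Qq
Q/III-1 un II-3×II-4: qq
Q/III-2 ? II-3×II-4: qq|Qq|QQ
⇒ Q over [I-1,I-2,II-1,II-2,II-3,II-4,III-1,III-2]: 51 consistent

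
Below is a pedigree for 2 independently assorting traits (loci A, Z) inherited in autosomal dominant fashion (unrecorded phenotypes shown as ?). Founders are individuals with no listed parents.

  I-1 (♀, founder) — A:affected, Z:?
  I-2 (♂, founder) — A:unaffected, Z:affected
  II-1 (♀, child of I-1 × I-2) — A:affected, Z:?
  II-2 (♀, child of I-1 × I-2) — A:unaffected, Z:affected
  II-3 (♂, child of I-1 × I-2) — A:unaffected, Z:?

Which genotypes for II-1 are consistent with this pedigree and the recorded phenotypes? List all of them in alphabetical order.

A/I-1 aff ·: Aa
A/I-2 un ·: aa
A/II-1 aff I-1×I-2: Aa
A/II-2 un I-1×I-2: aa
A/II-3 un I-1×I-2: aa
⇒ A over [I-1,I-2,II-1,II-2,II-3]: 1 consistent
Z/I-1 ? ·: zz|Zz|ZZ
Z/I-2 aff ·: Zz|ZZ
Z/II-1 ? I-1×I-2: zz|Zz|ZZ
Z/II-2 aff I-1×I-2: Zz|ZZ
Z/II-3 ? I-1×I-2: zz|Zz|ZZ
⇒ Z over [I-1,I-2,II-1,II-2,II-3]: 40 consistent

II-1 ∈ {Aa ZZ, Aa Zz, Aa zz}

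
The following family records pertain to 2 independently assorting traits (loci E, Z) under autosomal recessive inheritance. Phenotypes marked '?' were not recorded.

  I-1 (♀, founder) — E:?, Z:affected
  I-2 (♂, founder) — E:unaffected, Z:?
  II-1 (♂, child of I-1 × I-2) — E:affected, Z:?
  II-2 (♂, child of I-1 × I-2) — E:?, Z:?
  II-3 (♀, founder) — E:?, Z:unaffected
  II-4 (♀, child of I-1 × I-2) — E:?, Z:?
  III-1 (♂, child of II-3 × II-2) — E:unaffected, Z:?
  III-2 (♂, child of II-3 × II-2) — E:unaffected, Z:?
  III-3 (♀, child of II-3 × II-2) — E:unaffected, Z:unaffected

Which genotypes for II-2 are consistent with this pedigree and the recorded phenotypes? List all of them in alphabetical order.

E/I-1 ? ·: Ee|ee
E/I-2 un ·: Ee
E/II-1 aff I-1×I-2: ee
E/II-2 ? I-1×I-2: EE|Ee|ee
E/II-3 ? ·: EE|Ee|ee
E/II-4 ? I-1×I-2: EE|Ee|ee
E/III-1 un II-3×II-2: EE|Ee
E/III-2 un II-3×II-2: EE|Ee
E/III-3 un II-3×II-2: EE|Ee
⇒ E over [I-1,I-2,II-1,II-2,II-3,II-4,III-1,III-2,III-3]: 125 consistent
Z/I-1 aff ·: zz
Z/I-2 ? ·: ZZ|Zz|zz
Z/II-1 ? I-1×I-2: Zz|zz
Z/II-2 ? I-1×I-2: Zz|zz
Z/II-3 un ·: ZZ|Zz
Z/II-4 ? I-1×I-2: Zz|zz
Z/III-1 ? II-3×II-2: ZZ|Zz|zz
Z/III-2 ? II-3×II-2: ZZ|Zz|zz
Z/III-3 un II-3×II-2: ZZ|Zz
⇒ Z over [I-1,I-2,II-1,II-2,II-3,II-4,III-1,III-2,III-3]: 155 consistent

II-2 ∈ {EE Zz, EE zz, Ee Zz, Ee zz, ee Zz, ee zz}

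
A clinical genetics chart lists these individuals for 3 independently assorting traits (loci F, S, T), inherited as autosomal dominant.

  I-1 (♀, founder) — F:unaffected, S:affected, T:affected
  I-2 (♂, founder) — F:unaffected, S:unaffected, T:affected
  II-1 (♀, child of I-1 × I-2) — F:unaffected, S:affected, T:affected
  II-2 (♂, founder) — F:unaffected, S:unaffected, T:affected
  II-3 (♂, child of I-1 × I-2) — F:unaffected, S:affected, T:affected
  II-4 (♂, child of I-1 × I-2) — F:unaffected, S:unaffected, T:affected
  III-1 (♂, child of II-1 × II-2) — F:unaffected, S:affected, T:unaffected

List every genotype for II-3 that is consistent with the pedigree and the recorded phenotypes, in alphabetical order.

II-3 ∈ {ff Ss TT, ff Ss Tt}

F/I-1 un ·: ff
F/I-2 un ·: ff
F/II-1 un I-1×I-2: ff
F/II-2 un ·: ff
F/II-3 un I-1×I-2: ff
F/II-4 un I-1×I-2: ff
F/III-1 un II-1×II-2: ff
⇒ F over [I-1,I-2,II-1,II-2,II-3,II-4,III-1]: 1 consistent
S/I-1 aff ·: Ss
S/I-2 un ·: ss
S/II-1 aff I-1×I-2: Ss
S/II-2 un ·: ss
S/II-3 aff I-1×I-2: Ss
S/II-4 un I-1×I-2: ss
S/III-1 aff II-1×II-2: Ss
⇒ S over [I-1,I-2,II-1,II-2,II-3,II-4,III-1]: 1 consistent
T/I-1 aff ·: Tt|TT
T/I-2 aff ·: Tt|TT
T/II-1 aff I-1×I-2: Tt
T/II-2 aff ·: Tt
T/II-3 aff I-1×I-2: Tt|TT
T/II-4 aff I-1×I-2: Tt|TT
T/III-1 un II-1×II-2: tt
⇒ T over [I-1,I-2,II-1,II-2,II-3,II-4,III-1]: 12 consistent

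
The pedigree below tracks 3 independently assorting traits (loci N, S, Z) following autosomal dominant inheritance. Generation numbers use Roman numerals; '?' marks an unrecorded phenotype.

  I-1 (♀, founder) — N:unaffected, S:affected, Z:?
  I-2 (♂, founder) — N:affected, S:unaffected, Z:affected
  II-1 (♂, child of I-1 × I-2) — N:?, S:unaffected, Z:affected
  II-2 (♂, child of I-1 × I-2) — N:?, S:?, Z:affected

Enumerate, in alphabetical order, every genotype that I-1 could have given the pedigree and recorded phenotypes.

N/I-1 un ·: nn
N/I-2 aff ·: Nn|NN
N/II-1 ? I-1×I-2: nn|Nn
N/II-2 ? I-1×I-2: nn|Nn
⇒ N over [I-1,I-2,II-1,II-2]: 5 consistent
S/I-1 aff ·: Ss
S/I-2 un ·: ss
S/II-1 un I-1×I-2: ss
S/II-2 ? I-1×I-2: ss|Ss
⇒ S over [I-1,I-2,II-1,II-2]: 2 consistent
Z/I-1 ? ·: zz|Zz|ZZ
Z/I-2 aff ·: Zz|ZZ
Z/II-1 aff I-1×I-2: Zz|ZZ
Z/II-2 aff I-1×I-2: Zz|ZZ
⇒ Z over [I-1,I-2,II-1,II-2]: 15 consistent

I-1 ∈ {nn Ss ZZ, nn Ss Zz, nn Ss zz}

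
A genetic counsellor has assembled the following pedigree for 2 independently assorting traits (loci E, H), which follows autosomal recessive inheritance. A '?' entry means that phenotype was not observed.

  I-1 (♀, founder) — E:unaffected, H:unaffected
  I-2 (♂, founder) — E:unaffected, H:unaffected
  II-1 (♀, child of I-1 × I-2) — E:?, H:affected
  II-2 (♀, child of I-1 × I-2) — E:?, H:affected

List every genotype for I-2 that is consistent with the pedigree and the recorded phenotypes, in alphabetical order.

I-2 ∈ {EE Hh, Ee Hh}

E/I-1 un ·: EE|Ee
E/I-2 un ·: EE|Ee
E/II-1 ? I-1×I-2: EE|Ee|ee
E/II-2 ? I-1×I-2: EE|Ee|ee
⇒ E over [I-1,I-2,II-1,II-2]: 18 consistent
H/I-1 un ·: Hh
H/I-2 un ·: Hh
H/II-1 aff I-1×I-2: hh
H/II-2 aff I-1×I-2: hh
⇒ H over [I-1,I-2,II-1,II-2]: 1 consistent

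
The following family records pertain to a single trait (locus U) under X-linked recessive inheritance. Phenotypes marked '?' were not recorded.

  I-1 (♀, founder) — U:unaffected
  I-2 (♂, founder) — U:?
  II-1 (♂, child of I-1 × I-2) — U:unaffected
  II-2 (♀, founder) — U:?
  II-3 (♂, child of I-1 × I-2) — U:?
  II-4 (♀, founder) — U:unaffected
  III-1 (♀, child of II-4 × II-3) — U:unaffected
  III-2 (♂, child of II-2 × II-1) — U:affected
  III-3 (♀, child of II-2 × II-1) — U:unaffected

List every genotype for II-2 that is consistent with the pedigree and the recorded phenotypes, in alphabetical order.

II-2 ∈ {X^UX^u, X^uX^u}

U/I-1 un ·: X^UX^U|X^UX^u
U/I-2 ? ·: X^UY|X^uY
U/II-1 un I-1×I-2: X^UY
U/II-2 ? ·: X^UX^u|X^uX^u
U/II-3 ? I-1×I-2: X^UY|X^uY
U/II-4 un ·: X^UX^U|X^UX^u
U/III-1 un II-4×II-3: X^UX^U|X^UX^u
U/III-2 aff II-2×II-1: X^uY
U/III-3 un II-2×II-1: X^UX^U|X^UX^u
⇒ U over [I-1,I-2,II-1,II-2,II-3,II-4,III-1,III-2,III-3]: 48 consistent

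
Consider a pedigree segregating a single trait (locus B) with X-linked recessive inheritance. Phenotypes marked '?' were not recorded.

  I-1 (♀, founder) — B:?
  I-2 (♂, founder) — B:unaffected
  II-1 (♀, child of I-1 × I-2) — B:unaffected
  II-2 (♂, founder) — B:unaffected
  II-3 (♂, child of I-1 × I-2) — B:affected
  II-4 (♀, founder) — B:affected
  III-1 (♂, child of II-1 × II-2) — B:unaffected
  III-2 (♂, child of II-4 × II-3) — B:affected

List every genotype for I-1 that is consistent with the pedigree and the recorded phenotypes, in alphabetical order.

B/I-1 ? ·: X^BX^b|X^bX^b
B/I-2 un ·: X^BY
B/II-1 un I-1×I-2: X^BX^B|X^BX^b
B/II-2 un ·: X^BY
B/II-3 aff I-1×I-2: X^bY
B/II-4 aff ·: X^bX^b
B/III-1 un II-1×II-2: X^BY
B/III-2 aff II-4×II-3: X^bY
⇒ B over [I-1,I-2,II-1,II-2,II-3,II-4,III-1,III-2]: 3 consistent

I-1 ∈ {X^BX^b, X^bX^b}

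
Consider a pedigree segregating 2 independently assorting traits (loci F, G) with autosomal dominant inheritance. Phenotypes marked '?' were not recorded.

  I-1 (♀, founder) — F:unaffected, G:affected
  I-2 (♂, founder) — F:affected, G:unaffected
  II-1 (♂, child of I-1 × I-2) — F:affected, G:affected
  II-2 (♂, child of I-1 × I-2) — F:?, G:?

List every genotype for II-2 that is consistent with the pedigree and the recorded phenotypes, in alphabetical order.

F/I-1 un ·: ff
F/I-2 aff ·: Ff|FF
F/II-1 aff I-1×I-2: Ff
F/II-2 ? I-1×I-2: ff|Ff
⇒ F over [I-1,I-2,II-1,II-2]: 3 consistent
G/I-1 aff ·: Gg|GG
G/I-2 un ·: gg
G/II-1 aff I-1×I-2: Gg
G/II-2 ? I-1×I-2: gg|Gg
⇒ G over [I-1,I-2,II-1,II-2]: 3 consistent

II-2 ∈ {Ff Gg, Ff gg, ff Gg, ff gg}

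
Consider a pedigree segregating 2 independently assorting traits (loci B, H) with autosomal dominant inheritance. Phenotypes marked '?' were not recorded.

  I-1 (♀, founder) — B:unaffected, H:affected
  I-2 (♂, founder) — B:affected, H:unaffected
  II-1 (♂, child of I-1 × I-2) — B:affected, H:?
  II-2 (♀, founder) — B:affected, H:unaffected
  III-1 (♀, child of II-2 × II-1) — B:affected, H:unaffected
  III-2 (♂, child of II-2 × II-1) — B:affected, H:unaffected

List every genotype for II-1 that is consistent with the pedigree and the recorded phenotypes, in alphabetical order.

II-1 ∈ {Bb Hh, Bb hh}

B/I-1 un ·: bb
B/I-2 aff ·: Bb|BB
B/II-1 aff I-1×I-2: Bb
B/II-2 aff ·: Bb|BB
B/III-1 aff II-2×II-1: Bb|BB
B/III-2 aff II-2×II-1: Bb|BB
⇒ B over [I-1,I-2,II-1,II-2,III-1,III-2]: 16 consistent
H/I-1 aff ·: Hh|HH
H/I-2 un ·: hh
H/II-1 ? I-1×I-2: hh|Hh
H/II-2 un ·: hh
H/III-1 un II-2×II-1: hh
H/III-2 un II-2×II-1: hh
⇒ H over [I-1,I-2,II-1,II-2,III-1,III-2]: 3 consistent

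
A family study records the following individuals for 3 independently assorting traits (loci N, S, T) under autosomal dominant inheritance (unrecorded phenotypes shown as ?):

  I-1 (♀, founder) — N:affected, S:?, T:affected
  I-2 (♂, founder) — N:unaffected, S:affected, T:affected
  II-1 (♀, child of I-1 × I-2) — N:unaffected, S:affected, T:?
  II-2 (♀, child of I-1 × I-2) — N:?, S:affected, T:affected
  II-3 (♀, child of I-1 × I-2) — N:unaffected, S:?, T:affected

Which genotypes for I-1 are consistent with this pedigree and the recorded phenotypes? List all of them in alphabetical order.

I-1 ∈ {Nn SS TT, Nn SS Tt, Nn Ss TT, Nn Ss Tt, Nn ss TT, Nn ss Tt}

N/I-1 aff ·: Nn
N/I-2 un ·: nn
N/II-1 un I-1×I-2: nn
N/II-2 ? I-1×I-2: nn|Nn
N/II-3 un I-1×I-2: nn
⇒ N over [I-1,I-2,II-1,II-2,II-3]: 2 consistent
S/I-1 ? ·: ss|Ss|SS
S/I-2 aff ·: Ss|SS
S/II-1 aff I-1×I-2: Ss|SS
S/II-2 aff I-1×I-2: Ss|SS
S/II-3 ? I-1×I-2: ss|Ss|SS
⇒ S over [I-1,I-2,II-1,II-2,II-3]: 32 consistent
T/I-1 aff ·: Tt|TT
T/I-2 aff ·: Tt|TT
T/II-1 ? I-1×I-2: tt|Tt|TT
T/II-2 aff I-1×I-2: Tt|TT
T/II-3 aff I-1×I-2: Tt|TT
⇒ T over [I-1,I-2,II-1,II-2,II-3]: 29 consistent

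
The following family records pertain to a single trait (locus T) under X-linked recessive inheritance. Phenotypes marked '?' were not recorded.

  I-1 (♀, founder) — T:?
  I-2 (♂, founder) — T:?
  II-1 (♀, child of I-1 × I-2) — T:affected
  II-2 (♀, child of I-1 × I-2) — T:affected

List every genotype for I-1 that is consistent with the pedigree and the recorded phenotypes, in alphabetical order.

T/I-1 ? ·: X^TX^t|X^tX^t
T/I-2 ? ·: X^tY
T/II-1 aff I-1×I-2: X^tX^t
T/II-2 aff I-1×I-2: X^tX^t
⇒ T over [I-1,I-2,II-1,II-2]: 2 consistent

I-1 ∈ {X^TX^t, X^tX^t}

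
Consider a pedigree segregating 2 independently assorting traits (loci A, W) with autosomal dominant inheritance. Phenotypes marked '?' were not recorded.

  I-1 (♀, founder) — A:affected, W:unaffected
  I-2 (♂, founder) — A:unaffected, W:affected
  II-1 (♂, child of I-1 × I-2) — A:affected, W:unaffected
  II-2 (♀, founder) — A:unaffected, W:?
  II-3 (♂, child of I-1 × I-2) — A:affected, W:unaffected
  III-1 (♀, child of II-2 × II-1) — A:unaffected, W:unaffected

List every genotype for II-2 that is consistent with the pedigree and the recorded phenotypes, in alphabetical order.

II-2 ∈ {aa Ww, aa ww}

A/I-1 aff ·: Aa|AA
A/I-2 un ·: aa
A/II-1 aff I-1×I-2: Aa
A/II-2 un ·: aa
A/II-3 aff I-1×I-2: Aa
A/III-1 un II-2×II-1: aa
⇒ A over [I-1,I-2,II-1,II-2,II-3,III-1]: 2 consistent
W/I-1 un ·: ww
W/I-2 aff ·: Ww
W/II-1 un I-1×I-2: ww
W/II-2 ? ·: ww|Ww
W/II-3 un I-1×I-2: ww
W/III-1 un II-2×II-1: ww
⇒ W over [I-1,I-2,II-1,II-2,II-3,III-1]: 2 consistent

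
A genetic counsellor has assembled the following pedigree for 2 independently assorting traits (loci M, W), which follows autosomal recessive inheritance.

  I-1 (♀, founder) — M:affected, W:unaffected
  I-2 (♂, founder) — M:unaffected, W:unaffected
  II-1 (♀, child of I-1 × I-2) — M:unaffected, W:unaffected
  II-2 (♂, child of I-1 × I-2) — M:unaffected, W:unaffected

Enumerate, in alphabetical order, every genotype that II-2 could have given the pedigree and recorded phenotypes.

II-2 ∈ {Mm WW, Mm Ww}

M/I-1 aff ·: mm
M/I-2 un ·: MM|Mm
M/II-1 un I-1×I-2: Mm
M/II-2 un I-1×I-2: Mm
⇒ M over [I-1,I-2,II-1,II-2]: 2 consistent
W/I-1 un ·: WW|Ww
W/I-2 un ·: WW|Ww
W/II-1 un I-1×I-2: WW|Ww
W/II-2 un I-1×I-2: WW|Ww
⇒ W over [I-1,I-2,II-1,II-2]: 13 consistent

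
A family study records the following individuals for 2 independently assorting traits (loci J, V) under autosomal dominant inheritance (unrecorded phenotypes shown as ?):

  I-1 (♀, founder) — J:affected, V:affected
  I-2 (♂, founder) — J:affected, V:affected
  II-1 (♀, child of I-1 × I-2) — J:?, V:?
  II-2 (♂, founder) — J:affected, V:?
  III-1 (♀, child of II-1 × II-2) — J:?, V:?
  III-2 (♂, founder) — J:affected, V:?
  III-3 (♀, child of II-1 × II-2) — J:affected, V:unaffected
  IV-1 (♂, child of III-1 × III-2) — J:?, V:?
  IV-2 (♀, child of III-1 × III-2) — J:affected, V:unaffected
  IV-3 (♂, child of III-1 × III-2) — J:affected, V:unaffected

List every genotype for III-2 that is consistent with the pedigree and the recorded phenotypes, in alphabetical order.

J/I-1 aff ·: Jj|JJ
J/I-2 aff ·: Jj|JJ
J/II-1 ? I-1×I-2: jj|Jj|JJ
J/II-2 aff ·: Jj|JJ
J/III-1 ? II-1×II-2: jj|Jj|JJ
J/III-2 aff ·: Jj|JJ
J/III-3 aff II-1×II-2: Jj|JJ
J/IV-1 ? III-1×III-2: jj|Jj|JJ
J/IV-2 aff III-1×III-2: Jj|JJ
J/IV-3 aff III-1×III-2: Jj|JJ
⇒ J over [I-1,I-2,II-1,II-2,III-1,III-2,III-3,IV-1,IV-2,IV-3]: 677 consistent
V/I-1 aff ·: Vv|VV
V/I-2 aff ·: Vv|VV
V/II-1 ? I-1×I-2: vv|Vv
V/II-2 ? ·: vv|Vv
V/III-1 ? II-1×II-2: vv|Vv
V/III-2 ? ·: vv|Vv
V/III-3 un II-1×II-2: vv
V/IV-1 ? III-1×III-2: vv|Vv|VV
V/IV-2 un III-1×III-2: vv
V/IV-3 un III-1×III-2: vv
⇒ V over [I-1,I-2,II-1,II-2,III-1,III-2,III-3,IV-1,IV-2,IV-3]: 59 consistent

III-2 ∈ {JJ Vv, JJ vv, Jj Vv, Jj vv}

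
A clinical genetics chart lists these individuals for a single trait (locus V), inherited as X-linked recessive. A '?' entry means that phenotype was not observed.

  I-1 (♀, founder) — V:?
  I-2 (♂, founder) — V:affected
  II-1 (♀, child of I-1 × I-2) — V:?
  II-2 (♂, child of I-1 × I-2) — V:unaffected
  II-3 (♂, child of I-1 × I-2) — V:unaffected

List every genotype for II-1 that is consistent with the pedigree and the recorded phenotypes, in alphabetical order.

II-1 ∈ {X^VX^v, X^vX^v}

V/I-1 ? ·: X^VX^V|X^VX^v
V/I-2 aff ·: X^vY
V/II-1 ? I-1×I-2: X^VX^v|X^vX^v
V/II-2 un I-1×I-2: X^VY
V/II-3 un I-1×I-2: X^VY
⇒ V over [I-1,I-2,II-1,II-2,II-3]: 3 consistent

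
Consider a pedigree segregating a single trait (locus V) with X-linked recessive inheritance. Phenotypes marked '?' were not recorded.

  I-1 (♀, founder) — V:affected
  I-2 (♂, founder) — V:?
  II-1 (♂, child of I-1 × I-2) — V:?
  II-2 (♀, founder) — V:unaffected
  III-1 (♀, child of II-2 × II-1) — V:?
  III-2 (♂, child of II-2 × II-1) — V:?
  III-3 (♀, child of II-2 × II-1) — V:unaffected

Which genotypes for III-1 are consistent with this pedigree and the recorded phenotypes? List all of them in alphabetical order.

III-1 ∈ {X^VX^v, X^vX^v}

V/I-1 aff ·: X^vX^v
V/I-2 ? ·: X^VY|X^vY
V/II-1 ? I-1×I-2: X^vY
V/II-2 un ·: X^VX^V|X^VX^v
V/III-1 ? II-2×II-1: X^VX^v|X^vX^v
V/III-2 ? II-2×II-1: X^VY|X^vY
V/III-3 un II-2×II-1: X^VX^v
⇒ V over [I-1,I-2,II-1,II-2,III-1,III-2,III-3]: 10 consistent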